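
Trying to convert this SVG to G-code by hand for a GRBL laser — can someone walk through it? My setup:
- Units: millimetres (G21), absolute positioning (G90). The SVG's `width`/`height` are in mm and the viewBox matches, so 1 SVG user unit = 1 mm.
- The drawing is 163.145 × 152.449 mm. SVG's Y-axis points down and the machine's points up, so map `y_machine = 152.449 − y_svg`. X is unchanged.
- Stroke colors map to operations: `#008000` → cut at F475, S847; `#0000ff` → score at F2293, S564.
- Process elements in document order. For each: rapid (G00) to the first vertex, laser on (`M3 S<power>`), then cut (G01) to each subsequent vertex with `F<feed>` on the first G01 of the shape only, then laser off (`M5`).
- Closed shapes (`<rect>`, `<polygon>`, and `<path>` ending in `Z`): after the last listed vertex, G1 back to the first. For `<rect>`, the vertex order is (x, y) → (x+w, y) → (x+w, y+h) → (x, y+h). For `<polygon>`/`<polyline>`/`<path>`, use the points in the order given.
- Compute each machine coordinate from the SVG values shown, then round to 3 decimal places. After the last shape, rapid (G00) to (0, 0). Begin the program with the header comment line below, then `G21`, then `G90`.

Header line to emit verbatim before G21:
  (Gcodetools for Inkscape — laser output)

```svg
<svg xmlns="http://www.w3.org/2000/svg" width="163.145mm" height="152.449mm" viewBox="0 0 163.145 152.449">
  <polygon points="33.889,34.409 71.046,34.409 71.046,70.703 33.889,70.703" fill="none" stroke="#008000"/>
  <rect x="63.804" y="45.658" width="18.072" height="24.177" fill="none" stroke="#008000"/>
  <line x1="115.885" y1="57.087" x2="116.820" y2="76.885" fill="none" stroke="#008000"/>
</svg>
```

viewBox `0 0 163.145 152.449` with mm width/height → 1 unit = 1 mm. Flip: y_m = 152.449 − y_svg.

**Shape 1** — `<polygon>` rectangle, stroke `#008000` → cut (S847, F475). Machine vertices: (33.889,118.040) → (71.046,118.040) → (71.046,81.746) → (33.889,81.746) → (33.889,118.040). Closed: final G1 returns to the first vertex.

**Shape 2** — `<rect>` rectangle, stroke `#008000` → cut (S847, F475). Machine vertices: (63.804,106.791) → (81.876,106.791) → (81.876,82.614) → (63.804,82.614) → (63.804,106.791). Closed: final G1 returns to the first vertex.

**Shape 3** — `<line>` line segment, stroke `#008000` → cut (S847, F475). Machine vertices: (115.885,95.362) → (116.820,75.564). Open path.

(Gcodetools for Inkscape — laser output)
G21
G90
G00 X33.889 Y118.040
M3 S847
G01 X71.046 Y118.040 F475
G01 X71.046 Y81.746
G01 X33.889 Y81.746
G01 X33.889 Y118.040
M5
G00 X63.804 Y106.791
M3 S847
G01 X81.876 Y106.791 F475
G01 X81.876 Y82.614
G01 X63.804 Y82.614
G01 X63.804 Y106.791
M5
G00 X115.885 Y95.362
M3 S847
G01 X116.820 Y75.564 F475
M5
G00 X0.000 Y0.000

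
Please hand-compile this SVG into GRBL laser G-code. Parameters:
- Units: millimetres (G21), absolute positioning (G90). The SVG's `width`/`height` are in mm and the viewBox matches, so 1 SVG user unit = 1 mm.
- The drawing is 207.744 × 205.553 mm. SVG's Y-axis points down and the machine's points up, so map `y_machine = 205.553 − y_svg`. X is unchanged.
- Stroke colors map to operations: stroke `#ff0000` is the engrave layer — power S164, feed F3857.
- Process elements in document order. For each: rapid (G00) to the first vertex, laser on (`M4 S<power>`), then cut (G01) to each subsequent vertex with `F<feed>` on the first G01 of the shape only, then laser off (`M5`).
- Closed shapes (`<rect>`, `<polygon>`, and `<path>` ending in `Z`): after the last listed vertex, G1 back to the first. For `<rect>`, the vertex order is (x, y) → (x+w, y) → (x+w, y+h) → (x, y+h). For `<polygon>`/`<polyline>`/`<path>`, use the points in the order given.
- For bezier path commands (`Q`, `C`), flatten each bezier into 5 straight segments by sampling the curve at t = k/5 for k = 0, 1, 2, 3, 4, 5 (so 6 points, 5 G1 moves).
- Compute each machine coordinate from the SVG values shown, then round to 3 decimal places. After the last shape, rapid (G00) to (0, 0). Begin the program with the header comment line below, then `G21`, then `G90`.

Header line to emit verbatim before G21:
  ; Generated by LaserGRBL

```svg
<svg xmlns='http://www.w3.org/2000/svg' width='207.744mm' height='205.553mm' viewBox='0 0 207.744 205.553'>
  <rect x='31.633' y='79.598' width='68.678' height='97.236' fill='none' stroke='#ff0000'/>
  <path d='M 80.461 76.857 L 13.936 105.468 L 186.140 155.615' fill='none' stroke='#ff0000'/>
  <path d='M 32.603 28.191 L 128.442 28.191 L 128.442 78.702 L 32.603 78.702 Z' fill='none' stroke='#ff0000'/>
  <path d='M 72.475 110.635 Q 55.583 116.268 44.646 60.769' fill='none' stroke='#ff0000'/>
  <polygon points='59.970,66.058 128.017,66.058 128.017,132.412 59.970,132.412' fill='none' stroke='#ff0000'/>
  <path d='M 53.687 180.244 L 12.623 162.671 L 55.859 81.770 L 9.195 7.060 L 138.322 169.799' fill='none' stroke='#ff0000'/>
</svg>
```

Since the viewBox matches the mm dimensions, user units are millimetres directly. The only transform is the Y-flip y_m = 205.553 − y_svg.

Shape 1 is a rectangle drawn with `<rect>`. Its stroke #ff0000 means engrave at S164, F3857. After flipping Y the toolpath is (31.633,125.955) → (100.311,125.955) → (100.311,28.719) → (31.633,28.719) → (31.633,125.955), returning to the start.

Shape 2 is a open polyline drawn with `<path>`. Its stroke #ff0000 means engrave at S164, F3857. After flipping Y the toolpath is (80.461,128.696) → (13.936,100.085) → (186.140,49.938).

Shape 3 is a rectangle drawn with `<path>`. Its stroke #ff0000 means engrave at S164, F3857. After flipping Y the toolpath is (32.603,177.362) → (128.442,177.362) → (128.442,126.851) → (32.603,126.851) → (32.603,177.362), returning to the start.

Shape 4 is a quadratic bezier drawn with `<path>`. Its stroke #ff0000 means engrave at S164, F3857. After flipping Y the toolpath is (72.475,94.918) → (65.956,95.110) → (59.914,100.193) → (54.348,110.166) → (49.259,125.030) → (44.646,144.784).

Shape 5 is a rectangle drawn with `<polygon>`. Its stroke #ff0000 means engrave at S164, F3857. After flipping Y the toolpath is (59.970,139.495) → (128.017,139.495) → (128.017,73.141) → (59.970,73.141) → (59.970,139.495), returning to the start.

Shape 6 is a open polyline drawn with `<path>`. Its stroke #ff0000 means engrave at S164, F3857. After flipping Y the toolpath is (53.687,25.309) → (12.623,42.882) → (55.859,123.783) → (9.195,198.493) → (138.322,35.754).

; Generated by LaserGRBL
G21
G90
G00 X31.633 Y125.955
M4 S164
G01 X100.311 Y125.955 F3857
G01 X100.311 Y28.719
G01 X31.633 Y28.719
G01 X31.633 Y125.955
M5
G00 X80.461 Y128.696
M4 S164
G01 X13.936 Y100.085 F3857
G01 X186.140 Y49.938
M5
G00 X32.603 Y177.362
M4 S164
G01 X128.442 Y177.362 F3857
G01 X128.442 Y126.851
G01 X32.603 Y126.851
G01 X32.603 Y177.362
M5
G00 X72.475 Y94.918
M4 S164
G01 X65.956 Y95.110 F3857
G01 X59.914 Y100.193
G01 X54.348 Y110.166
G01 X49.259 Y125.030
G01 X44.646 Y144.784
M5
G00 X59.970 Y139.495
M4 S164
G01 X128.017 Y139.495 F3857
G01 X128.017 Y73.141
G01 X59.970 Y73.141
G01 X59.970 Y139.495
M5
G00 X53.687 Y25.309
M4 S164
G01 X12.623 Y42.882 F3857
G01 X55.859 Y123.783
G01 X9.195 Y198.493
G01 X138.322 Y35.754
M5
G00 X0.000 Y0.000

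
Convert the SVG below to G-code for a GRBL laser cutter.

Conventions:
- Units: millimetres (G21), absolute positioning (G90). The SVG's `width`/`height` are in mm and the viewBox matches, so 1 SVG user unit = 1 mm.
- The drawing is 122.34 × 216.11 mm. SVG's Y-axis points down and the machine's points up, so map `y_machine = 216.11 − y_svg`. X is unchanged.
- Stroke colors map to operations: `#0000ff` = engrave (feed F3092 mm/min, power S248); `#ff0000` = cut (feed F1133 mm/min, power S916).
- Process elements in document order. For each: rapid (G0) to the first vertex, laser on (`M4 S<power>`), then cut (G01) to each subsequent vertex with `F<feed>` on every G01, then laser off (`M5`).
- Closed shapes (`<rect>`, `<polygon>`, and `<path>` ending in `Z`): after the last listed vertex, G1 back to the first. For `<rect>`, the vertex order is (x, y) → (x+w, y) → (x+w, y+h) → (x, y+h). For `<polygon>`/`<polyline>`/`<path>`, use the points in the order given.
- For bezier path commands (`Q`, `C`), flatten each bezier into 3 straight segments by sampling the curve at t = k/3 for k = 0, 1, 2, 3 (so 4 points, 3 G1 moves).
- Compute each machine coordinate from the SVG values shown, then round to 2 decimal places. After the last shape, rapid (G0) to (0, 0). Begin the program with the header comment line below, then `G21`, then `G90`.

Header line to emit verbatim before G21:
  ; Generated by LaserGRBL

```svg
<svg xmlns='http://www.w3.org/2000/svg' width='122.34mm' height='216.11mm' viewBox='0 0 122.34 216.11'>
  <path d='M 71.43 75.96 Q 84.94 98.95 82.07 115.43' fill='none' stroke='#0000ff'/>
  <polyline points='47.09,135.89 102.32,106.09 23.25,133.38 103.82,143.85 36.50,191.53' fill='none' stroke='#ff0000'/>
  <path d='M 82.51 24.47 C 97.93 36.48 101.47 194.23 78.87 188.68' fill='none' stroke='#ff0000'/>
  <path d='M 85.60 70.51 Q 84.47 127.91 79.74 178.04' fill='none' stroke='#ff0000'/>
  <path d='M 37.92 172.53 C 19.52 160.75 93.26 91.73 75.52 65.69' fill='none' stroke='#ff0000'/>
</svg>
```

viewBox `0 0 122.34 216.11` with mm width/height → 1 unit = 1 mm. Flip: y_m = 216.11 − y_svg.

**Shape 1** — `<path>` quadratic bezier, stroke `#0000ff` → engrave (S248, F3092). Control points (SVG): P0=(71.43,75.96), P1=(84.94,98.95), P2=(82.07,115.43); sampled at t=k/3. Machine vertices: (71.43,140.15) → (78.62,125.55) → (82.16,112.39) → (82.07,100.68). Open path.

**Shape 2** — `<polyline>` open polyline, stroke `#ff0000` → cut (S916, F1133). Machine vertices: (47.09,80.22) → (102.32,110.02) → (23.25,82.73) → (103.82,72.26) → (36.50,24.58). Open path.

**Shape 3** — `<path>` cubic bezier, stroke `#ff0000` → cut (S916, F1133). Control points (SVG): P0=(82.51,24.47), P1=(97.93,36.48), P2=(101.47,194.23), P3=(78.87,188.68); sampled at t=k/3. Machine vertices: (82.51,191.64) → (93.44,142.50) → (93.28,64.87) → (78.87,27.43). Open path.

**Shape 4** — `<path>` quadratic bezier, stroke `#ff0000` → cut (S916, F1133). Control points (SVG): P0=(85.60,70.51), P1=(84.47,127.91), P2=(79.74,178.04); sampled at t=k/3. Machine vertices: (85.60,145.60) → (84.45,108.14) → (82.49,72.30) → (79.74,38.07). Open path.

**Shape 5** — `<path>` cubic bezier, stroke `#ff0000` → cut (S916, F1133). Control points (SVG): P0=(37.92,172.53), P1=(19.52,160.75), P2=(93.26,91.73), P3=(75.52,65.69); sampled at t=k/3. Machine vertices: (37.92,43.58) → (43.43,70.73) → (69.57,113.77) → (75.52,150.42). Open path.

; Generated by LaserGRBL
G21
G90
G0 X71.43 Y140.15
M4 S248
G01 X78.62 Y125.55 F3092
G01 X82.16 Y112.39 F3092
G01 X82.07 Y100.68 F3092
M5
G0 X47.09 Y80.22
M4 S916
G01 X102.32 Y110.02 F1133
G01 X23.25 Y82.73 F1133
G01 X103.82 Y72.26 F1133
G01 X36.50 Y24.58 F1133
M5
G0 X82.51 Y191.64
M4 S916
G01 X93.44 Y142.50 F1133
G01 X93.28 Y64.87 F1133
G01 X78.87 Y27.43 F1133
M5
G0 X85.60 Y145.60
M4 S916
G01 X84.45 Y108.14 F1133
G01 X82.49 Y72.30 F1133
G01 X79.74 Y38.07 F1133
M5
G0 X37.92 Y43.58
M4 S916
G01 X43.43 Y70.73 F1133
G01 X69.57 Y113.77 F1133
G01 X75.52 Y150.42 F1133
M5
G0 X0.00 Y0.00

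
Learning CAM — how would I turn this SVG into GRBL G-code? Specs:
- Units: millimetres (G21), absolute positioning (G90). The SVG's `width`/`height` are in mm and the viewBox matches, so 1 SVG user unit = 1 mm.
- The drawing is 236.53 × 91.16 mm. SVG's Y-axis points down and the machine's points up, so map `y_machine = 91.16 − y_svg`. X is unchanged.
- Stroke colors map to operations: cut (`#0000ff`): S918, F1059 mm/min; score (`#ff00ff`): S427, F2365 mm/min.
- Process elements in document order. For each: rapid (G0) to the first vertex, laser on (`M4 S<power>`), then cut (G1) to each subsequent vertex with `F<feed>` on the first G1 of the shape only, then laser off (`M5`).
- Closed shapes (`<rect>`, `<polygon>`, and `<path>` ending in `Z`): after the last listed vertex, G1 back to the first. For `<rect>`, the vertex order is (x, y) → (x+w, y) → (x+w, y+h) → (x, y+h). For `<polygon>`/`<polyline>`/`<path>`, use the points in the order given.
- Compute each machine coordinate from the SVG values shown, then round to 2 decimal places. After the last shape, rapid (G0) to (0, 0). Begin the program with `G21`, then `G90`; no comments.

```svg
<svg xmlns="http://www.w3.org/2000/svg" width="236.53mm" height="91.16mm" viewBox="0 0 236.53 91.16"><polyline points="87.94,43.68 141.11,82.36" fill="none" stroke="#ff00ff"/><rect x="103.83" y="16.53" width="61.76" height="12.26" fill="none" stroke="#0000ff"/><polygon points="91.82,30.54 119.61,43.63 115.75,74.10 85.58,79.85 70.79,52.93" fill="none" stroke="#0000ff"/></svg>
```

G21
G90
G0 X87.94 Y47.48
M4 S427
G1 X141.11 Y8.80 F2365
M5
G0 X103.83 Y74.63
M4 S918
G1 X165.59 Y74.63 F1059
G1 X165.59 Y62.37
G1 X103.83 Y62.37
G1 X103.83 Y74.63
M5
G0 X91.82 Y60.62
M4 S918
G1 X119.61 Y47.53 F1059
G1 X115.75 Y17.06
G1 X85.58 Y11.31
G1 X70.79 Y38.23
G1 X91.82 Y60.62
M5
G0 X0.00 Y0.00

1 u = 1 mm; y_m = 91.16 − y.

[1] `<polyline>` line segment, #ff00ff→score S427 F2365: (87.94,47.48) → (141.11,8.80)

[2] `<rect>` rectangle, #0000ff→cut S918 F1059: (103.83,74.63) → (165.59,74.63) → (165.59,62.37) → (103.83,62.37) → (103.83,74.63) (closed)

[3] `<polygon>` regular polygon, #0000ff→cut S918 F1059: (91.82,60.62) → (119.61,47.53) → (115.75,17.06) → (85.58,11.31) → (70.79,38.23) → (91.82,60.62) (closed)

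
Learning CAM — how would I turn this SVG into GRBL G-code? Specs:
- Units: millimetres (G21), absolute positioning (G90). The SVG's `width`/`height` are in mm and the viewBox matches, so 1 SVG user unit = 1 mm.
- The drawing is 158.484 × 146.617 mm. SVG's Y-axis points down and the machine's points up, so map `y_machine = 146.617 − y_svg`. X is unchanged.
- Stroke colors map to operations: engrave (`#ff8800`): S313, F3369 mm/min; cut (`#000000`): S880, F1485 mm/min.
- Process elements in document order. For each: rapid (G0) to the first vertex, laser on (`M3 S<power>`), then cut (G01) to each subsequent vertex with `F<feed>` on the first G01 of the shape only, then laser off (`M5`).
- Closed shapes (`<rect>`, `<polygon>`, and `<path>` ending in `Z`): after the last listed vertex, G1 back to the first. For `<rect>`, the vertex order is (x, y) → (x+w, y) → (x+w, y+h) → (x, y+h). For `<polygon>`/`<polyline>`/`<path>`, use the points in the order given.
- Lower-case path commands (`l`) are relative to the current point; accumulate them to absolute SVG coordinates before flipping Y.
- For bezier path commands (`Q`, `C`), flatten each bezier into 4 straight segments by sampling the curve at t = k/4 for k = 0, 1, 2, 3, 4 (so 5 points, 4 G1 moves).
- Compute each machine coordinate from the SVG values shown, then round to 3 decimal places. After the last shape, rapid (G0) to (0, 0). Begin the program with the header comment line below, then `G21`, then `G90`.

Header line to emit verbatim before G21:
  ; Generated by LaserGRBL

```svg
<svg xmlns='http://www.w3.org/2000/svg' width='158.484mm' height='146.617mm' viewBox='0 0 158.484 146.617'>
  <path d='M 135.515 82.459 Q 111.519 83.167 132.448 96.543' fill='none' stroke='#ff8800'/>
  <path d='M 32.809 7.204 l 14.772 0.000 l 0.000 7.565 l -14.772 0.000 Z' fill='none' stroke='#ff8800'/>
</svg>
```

1 u = 1 mm; y_m = 146.617 − y.

[1] `<path>` quadratic bezier, #ff8800→engrave S313 F3369: (135.515,64.158) → (126.325,63.012) → (122.750,60.283) → (124.791,55.970) → (132.448,50.074)

[2] `<path>` rectangle, #ff8800→engrave S313 F3369: (32.809,139.413) → (47.581,139.413) → (47.581,131.848) → (32.809,131.848) → (32.809,139.413) (closed)

; Generated by LaserGRBL
G21
G90
G0 X135.515 Y64.158
M3 S313
G01 X126.325 Y63.012 F3369
G01 X122.750 Y60.283
G01 X124.791 Y55.970
G01 X132.448 Y50.074
M5
G0 X32.809 Y139.413
M3 S313
G01 X47.581 Y139.413 F3369
G01 X47.581 Y131.848
G01 X32.809 Y131.848
G01 X32.809 Y139.413
M5
G0 X0.000 Y0.000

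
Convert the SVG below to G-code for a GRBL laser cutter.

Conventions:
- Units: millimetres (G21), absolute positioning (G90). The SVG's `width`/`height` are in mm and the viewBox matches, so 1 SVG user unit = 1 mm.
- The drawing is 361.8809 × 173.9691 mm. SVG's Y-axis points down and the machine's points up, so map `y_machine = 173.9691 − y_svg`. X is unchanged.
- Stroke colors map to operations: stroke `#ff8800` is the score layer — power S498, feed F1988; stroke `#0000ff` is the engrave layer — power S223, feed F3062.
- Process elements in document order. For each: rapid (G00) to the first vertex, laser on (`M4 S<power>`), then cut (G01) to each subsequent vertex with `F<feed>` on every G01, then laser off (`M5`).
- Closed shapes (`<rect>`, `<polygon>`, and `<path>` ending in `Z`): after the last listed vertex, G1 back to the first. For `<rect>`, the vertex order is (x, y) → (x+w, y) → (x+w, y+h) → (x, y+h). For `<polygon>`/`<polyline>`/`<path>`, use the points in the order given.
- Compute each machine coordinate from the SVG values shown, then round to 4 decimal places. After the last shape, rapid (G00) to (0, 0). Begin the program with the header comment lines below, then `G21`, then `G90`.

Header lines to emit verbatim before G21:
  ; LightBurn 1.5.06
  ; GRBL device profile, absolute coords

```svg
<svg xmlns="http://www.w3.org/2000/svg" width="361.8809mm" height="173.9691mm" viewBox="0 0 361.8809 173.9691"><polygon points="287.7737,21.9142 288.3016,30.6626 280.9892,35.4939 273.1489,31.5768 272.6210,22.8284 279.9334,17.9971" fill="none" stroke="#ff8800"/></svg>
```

; LightBurn 1.5.06
; GRBL device profile, absolute coords
G21
G90
G00 X287.7737 Y152.0549
M4 S498
G01 X288.3016 Y143.3065 F1988
G01 X280.9892 Y138.4752 F1988
G01 X273.1489 Y142.3923 F1988
G01 X272.6210 Y151.1407 F1988
G01 X279.9334 Y155.9720 F1988
G01 X287.7737 Y152.0549 F1988
M5
G00 X0.0000 Y0.0000

viewBox `0 0 361.8809 173.9691` with mm width/height → 1 unit = 1 mm. Flip: y_m = 173.9691 − y_svg.

**Shape 1** — `<polygon>` regular polygon, stroke `#ff8800` → score (S498, F1988). Machine vertices: (287.7737,152.0549) → (288.3016,143.3065) → (280.9892,138.4752) → (273.1489,142.3923) → (272.6210,151.1407) → (279.9334,155.9720) → (287.7737,152.0549). Closed: final G1 returns to the first vertex.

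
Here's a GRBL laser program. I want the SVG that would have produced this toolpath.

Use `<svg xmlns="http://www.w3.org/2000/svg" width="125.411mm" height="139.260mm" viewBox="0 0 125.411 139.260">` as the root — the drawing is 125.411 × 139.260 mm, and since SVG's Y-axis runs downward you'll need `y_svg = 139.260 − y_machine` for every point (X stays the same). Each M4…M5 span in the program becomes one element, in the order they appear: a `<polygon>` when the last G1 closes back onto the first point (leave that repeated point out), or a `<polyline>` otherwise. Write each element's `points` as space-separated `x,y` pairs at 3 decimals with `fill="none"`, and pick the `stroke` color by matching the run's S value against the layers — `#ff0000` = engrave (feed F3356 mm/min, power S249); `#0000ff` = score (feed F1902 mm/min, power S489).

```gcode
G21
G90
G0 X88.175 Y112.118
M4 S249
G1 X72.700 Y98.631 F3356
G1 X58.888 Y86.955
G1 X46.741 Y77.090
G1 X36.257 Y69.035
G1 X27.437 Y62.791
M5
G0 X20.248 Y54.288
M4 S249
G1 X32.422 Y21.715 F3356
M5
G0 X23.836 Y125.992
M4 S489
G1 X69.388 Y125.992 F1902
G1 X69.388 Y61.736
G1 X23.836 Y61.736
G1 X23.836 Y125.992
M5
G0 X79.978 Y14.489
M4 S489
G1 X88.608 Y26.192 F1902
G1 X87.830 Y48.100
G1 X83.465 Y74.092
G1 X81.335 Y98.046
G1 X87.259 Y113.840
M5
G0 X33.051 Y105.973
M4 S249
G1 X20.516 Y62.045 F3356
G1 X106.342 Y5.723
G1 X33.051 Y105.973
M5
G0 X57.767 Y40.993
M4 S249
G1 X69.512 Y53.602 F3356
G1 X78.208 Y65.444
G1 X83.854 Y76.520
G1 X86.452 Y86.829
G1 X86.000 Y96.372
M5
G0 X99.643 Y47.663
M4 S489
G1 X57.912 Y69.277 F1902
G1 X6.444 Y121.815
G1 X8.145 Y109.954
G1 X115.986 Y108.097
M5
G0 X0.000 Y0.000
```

Each laser-on run becomes one SVG element. Flip Y back into SVG space with y_svg = 139.260 − y_machine.

Run 1: S249 ⇒ engrave layer `#ff0000`. The run is open, so emit a `<polyline>` with points (Y-flipped): 88.175,27.142 72.700,40.629 58.888,52.305 46.741,62.170 36.257,70.225 27.437,76.469.

Run 2: S249 ⇒ engrave layer `#ff0000`. The run is open, so emit a `<polyline>` with points (Y-flipped): 20.248,84.972 32.422,117.545.

Run 3: the run's S489 means `#0000ff` (score). The run returns to its start, so emit a `<polygon>` with points (Y-flipped): 23.836,13.268 69.388,13.268 69.388,77.524 23.836,77.524.

Run 4: S489 ⇒ score layer `#0000ff`. The run is open, so emit a `<polyline>` with points (Y-flipped): 79.978,124.771 88.608,113.068 87.830,91.160 83.465,65.168 81.335,41.214 87.259,25.420.

Run 5: the run's S249 means `#ff0000` (engrave). The run returns to its start, so emit a `<polygon>` with points (Y-flipped): 33.051,33.287 20.516,77.215 106.342,133.537.

Run 6: power S249 maps to stroke `#ff0000` (engrave). The run is open, so emit a `<polyline>` with points (Y-flipped): 57.767,98.267 69.512,85.658 78.208,73.816 83.854,62.740 86.452,52.431 86.000,42.888.

Run 7: the run's S489 means `#0000ff` (score). The run is open, so emit a `<polyline>` with points (Y-flipped): 99.643,91.597 57.912,69.983 6.444,17.445 8.145,29.306 115.986,31.163.

<svg xmlns="http://www.w3.org/2000/svg" width="125.411mm" height="139.260mm" viewBox="0 0 125.411 139.260">
  <polyline points="88.175,27.142 72.700,40.629 58.888,52.305 46.741,62.170 36.257,70.225 27.437,76.469" fill="none" stroke="#ff0000"/>
  <polyline points="20.248,84.972 32.422,117.545" fill="none" stroke="#ff0000"/>
  <polygon points="23.836,13.268 69.388,13.268 69.388,77.524 23.836,77.524" fill="none" stroke="#0000ff"/>
  <polyline points="79.978,124.771 88.608,113.068 87.830,91.160 83.465,65.168 81.335,41.214 87.259,25.420" fill="none" stroke="#0000ff"/>
  <polygon points="33.051,33.287 20.516,77.215 106.342,133.537" fill="none" stroke="#ff0000"/>
  <polyline points="57.767,98.267 69.512,85.658 78.208,73.816 83.854,62.740 86.452,52.431 86.000,42.888" fill="none" stroke="#ff0000"/>
  <polyline points="99.643,91.597 57.912,69.983 6.444,17.445 8.145,29.306 115.986,31.163" fill="none" stroke="#0000ff"/>
</svg>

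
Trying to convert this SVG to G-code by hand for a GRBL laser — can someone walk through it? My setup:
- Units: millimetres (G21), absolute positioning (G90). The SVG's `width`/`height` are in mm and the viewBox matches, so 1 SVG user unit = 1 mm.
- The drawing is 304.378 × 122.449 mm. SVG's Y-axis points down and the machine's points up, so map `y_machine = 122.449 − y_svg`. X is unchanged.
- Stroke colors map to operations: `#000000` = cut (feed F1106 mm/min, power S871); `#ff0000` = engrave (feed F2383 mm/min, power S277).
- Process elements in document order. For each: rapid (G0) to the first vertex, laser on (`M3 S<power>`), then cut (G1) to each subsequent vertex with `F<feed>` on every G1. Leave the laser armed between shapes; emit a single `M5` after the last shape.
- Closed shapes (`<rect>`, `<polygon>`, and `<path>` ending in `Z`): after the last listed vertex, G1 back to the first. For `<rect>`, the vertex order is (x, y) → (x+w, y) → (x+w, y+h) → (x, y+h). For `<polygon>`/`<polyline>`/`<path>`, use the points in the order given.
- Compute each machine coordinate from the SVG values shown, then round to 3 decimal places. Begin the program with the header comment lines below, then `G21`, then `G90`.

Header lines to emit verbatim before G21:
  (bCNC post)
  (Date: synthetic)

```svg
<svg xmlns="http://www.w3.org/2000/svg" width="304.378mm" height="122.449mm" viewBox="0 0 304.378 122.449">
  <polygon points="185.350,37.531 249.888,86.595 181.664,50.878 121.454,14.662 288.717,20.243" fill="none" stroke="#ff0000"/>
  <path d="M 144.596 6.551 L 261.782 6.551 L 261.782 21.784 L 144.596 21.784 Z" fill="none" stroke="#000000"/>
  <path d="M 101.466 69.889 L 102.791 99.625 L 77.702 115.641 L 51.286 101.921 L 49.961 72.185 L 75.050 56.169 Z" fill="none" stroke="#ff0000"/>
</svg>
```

(bCNC post)
(Date: synthetic)
G21
G90
G0 X185.350 Y84.918
M3 S277
G1 X249.888 Y35.854 F2383
G1 X181.664 Y71.571 F2383
G1 X121.454 Y107.787 F2383
G1 X288.717 Y102.206 F2383
G1 X185.350 Y84.918 F2383
G0 X144.596 Y115.898
M3 S871
G1 X261.782 Y115.898 F1106
G1 X261.782 Y100.665 F1106
G1 X144.596 Y100.665 F1106
G1 X144.596 Y115.898 F1106
G0 X101.466 Y52.560
M3 S277
G1 X102.791 Y22.824 F2383
G1 X77.702 Y6.808 F2383
G1 X51.286 Y20.528 F2383
G1 X49.961 Y50.264 F2383
G1 X75.050 Y66.280 F2383
G1 X101.466 Y52.560 F2383
M5

1 u = 1 mm; y_m = 122.449 − y.

[1] `<polygon>` closed polygon, #ff0000→engrave S277 F2383: (185.350,84.918) → (249.888,35.854) → (181.664,71.571) → (121.454,107.787) → (288.717,102.206) → (185.350,84.918) (closed)

[2] `<path>` rectangle, #000000→cut S871 F1106: (144.596,115.898) → (261.782,115.898) → (261.782,100.665) → (144.596,100.665) → (144.596,115.898) (closed)

[3] `<path>` regular polygon, #ff0000→engrave S277 F2383: (101.466,52.560) → (102.791,22.824) → (77.702,6.808) → (51.286,20.528) → (49.961,50.264) → (75.050,66.280) → (101.466,52.560) (closed)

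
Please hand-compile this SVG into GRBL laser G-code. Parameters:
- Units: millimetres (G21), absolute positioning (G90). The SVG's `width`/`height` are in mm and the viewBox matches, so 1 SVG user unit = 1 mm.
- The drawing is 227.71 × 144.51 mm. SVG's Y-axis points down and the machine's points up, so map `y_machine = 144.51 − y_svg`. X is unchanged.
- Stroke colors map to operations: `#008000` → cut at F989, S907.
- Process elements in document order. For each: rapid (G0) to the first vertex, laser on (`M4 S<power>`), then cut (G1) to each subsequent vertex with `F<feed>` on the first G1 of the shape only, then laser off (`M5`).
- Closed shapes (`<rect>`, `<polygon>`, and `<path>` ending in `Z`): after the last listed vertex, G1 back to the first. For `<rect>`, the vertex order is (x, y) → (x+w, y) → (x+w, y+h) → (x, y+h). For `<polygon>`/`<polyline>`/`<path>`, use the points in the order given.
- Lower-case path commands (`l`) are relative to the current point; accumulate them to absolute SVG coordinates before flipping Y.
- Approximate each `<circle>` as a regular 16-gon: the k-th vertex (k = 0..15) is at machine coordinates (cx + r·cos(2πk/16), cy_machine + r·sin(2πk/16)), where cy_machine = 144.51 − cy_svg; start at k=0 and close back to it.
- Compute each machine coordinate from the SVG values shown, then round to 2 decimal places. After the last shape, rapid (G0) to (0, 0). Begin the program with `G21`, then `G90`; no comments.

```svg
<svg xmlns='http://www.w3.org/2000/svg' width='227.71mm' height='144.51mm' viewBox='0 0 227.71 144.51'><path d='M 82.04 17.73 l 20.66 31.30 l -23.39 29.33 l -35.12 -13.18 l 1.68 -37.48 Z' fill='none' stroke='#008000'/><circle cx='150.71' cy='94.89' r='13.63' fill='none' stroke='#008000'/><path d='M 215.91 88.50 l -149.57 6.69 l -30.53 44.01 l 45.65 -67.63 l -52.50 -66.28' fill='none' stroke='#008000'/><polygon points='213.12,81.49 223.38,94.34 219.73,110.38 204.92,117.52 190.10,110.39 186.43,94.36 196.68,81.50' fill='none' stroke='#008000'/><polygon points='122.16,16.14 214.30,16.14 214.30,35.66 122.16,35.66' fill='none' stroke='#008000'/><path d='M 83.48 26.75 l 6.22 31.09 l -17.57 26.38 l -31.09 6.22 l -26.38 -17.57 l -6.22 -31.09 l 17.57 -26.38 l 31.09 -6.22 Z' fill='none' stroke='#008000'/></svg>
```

viewBox `0 0 227.71 144.51` with mm width/height → 1 unit = 1 mm. Flip: y_m = 144.51 − y_svg.

**Shape 1** — `<path>` regular polygon, stroke `#008000` → cut (S907, F989). Machine vertices: (82.04,126.78) → (102.70,95.48) → (79.31,66.15) → (44.19,79.33) → (45.87,116.81) → (82.04,126.78). Closed: final G1 returns to the first vertex.

**Shape 2** — `<circle>` circle, stroke `#008000` → cut (S907, F989). Machine vertices: (164.34,49.62) → (163.30,54.84) → (160.35,59.26) → (155.93,62.21) → (150.71,63.25) → (145.49,62.21) → (141.07,59.26) → (138.12,54.84) → (137.08,49.62) → (138.12,44.40) → (141.07,39.98) → (145.49,37.03) → (150.71,35.99) → (155.93,37.03) → (160.35,39.98) → (163.30,44.40) → (164.34,49.62). Closed: final G1 returns to the first vertex.

**Shape 3** — `<path>` open polyline, stroke `#008000` → cut (S907, F989). Machine vertices: (215.91,56.01) → (66.34,49.32) → (35.81,5.31) → (81.46,72.94) → (28.96,139.22). Open path.

**Shape 4** — `<polygon>` regular polygon, stroke `#008000` → cut (S907, F989). Machine vertices: (213.12,63.02) → (223.38,50.17) → (219.73,34.13) → (204.92,26.99) → (190.10,34.12) → (186.43,50.15) → (196.68,63.01) → (213.12,63.02). Closed: final G1 returns to the first vertex.

**Shape 5** — `<polygon>` rectangle, stroke `#008000` → cut (S907, F989). Machine vertices: (122.16,128.37) → (214.30,128.37) → (214.30,108.85) → (122.16,108.85) → (122.16,128.37). Closed: final G1 returns to the first vertex.

**Shape 6** — `<path>` regular polygon, stroke `#008000` → cut (S907, F989). Machine vertices: (83.48,117.76) → (89.70,86.67) → (72.13,60.29) → (41.04,54.07) → (14.66,71.64) → (8.44,102.73) → (26.01,129.11) → (57.10,135.33) → (83.48,117.76). Closed: final G1 returns to the first vertex.

G21
G90
G0 X82.04 Y126.78
M4 S907
G1 X102.70 Y95.48 F989
G1 X79.31 Y66.15
G1 X44.19 Y79.33
G1 X45.87 Y116.81
G1 X82.04 Y126.78
M5
G0 X164.34 Y49.62
M4 S907
G1 X163.30 Y54.84 F989
G1 X160.35 Y59.26
G1 X155.93 Y62.21
G1 X150.71 Y63.25
G1 X145.49 Y62.21
G1 X141.07 Y59.26
G1 X138.12 Y54.84
G1 X137.08 Y49.62
G1 X138.12 Y44.40
G1 X141.07 Y39.98
G1 X145.49 Y37.03
G1 X150.71 Y35.99
G1 X155.93 Y37.03
G1 X160.35 Y39.98
G1 X163.30 Y44.40
G1 X164.34 Y49.62
M5
G0 X215.91 Y56.01
M4 S907
G1 X66.34 Y49.32 F989
G1 X35.81 Y5.31
G1 X81.46 Y72.94
G1 X28.96 Y139.22
M5
G0 X213.12 Y63.02
M4 S907
G1 X223.38 Y50.17 F989
G1 X219.73 Y34.13
G1 X204.92 Y26.99
G1 X190.10 Y34.12
G1 X186.43 Y50.15
G1 X196.68 Y63.01
G1 X213.12 Y63.02
M5
G0 X122.16 Y128.37
M4 S907
G1 X214.30 Y128.37 F989
G1 X214.30 Y108.85
G1 X122.16 Y108.85
G1 X122.16 Y128.37
M5
G0 X83.48 Y117.76
M4 S907
G1 X89.70 Y86.67 F989
G1 X72.13 Y60.29
G1 X41.04 Y54.07
G1 X14.66 Y71.64
G1 X8.44 Y102.73
G1 X26.01 Y129.11
G1 X57.10 Y135.33
G1 X83.48 Y117.76
M5
G0 X0.00 Y0.00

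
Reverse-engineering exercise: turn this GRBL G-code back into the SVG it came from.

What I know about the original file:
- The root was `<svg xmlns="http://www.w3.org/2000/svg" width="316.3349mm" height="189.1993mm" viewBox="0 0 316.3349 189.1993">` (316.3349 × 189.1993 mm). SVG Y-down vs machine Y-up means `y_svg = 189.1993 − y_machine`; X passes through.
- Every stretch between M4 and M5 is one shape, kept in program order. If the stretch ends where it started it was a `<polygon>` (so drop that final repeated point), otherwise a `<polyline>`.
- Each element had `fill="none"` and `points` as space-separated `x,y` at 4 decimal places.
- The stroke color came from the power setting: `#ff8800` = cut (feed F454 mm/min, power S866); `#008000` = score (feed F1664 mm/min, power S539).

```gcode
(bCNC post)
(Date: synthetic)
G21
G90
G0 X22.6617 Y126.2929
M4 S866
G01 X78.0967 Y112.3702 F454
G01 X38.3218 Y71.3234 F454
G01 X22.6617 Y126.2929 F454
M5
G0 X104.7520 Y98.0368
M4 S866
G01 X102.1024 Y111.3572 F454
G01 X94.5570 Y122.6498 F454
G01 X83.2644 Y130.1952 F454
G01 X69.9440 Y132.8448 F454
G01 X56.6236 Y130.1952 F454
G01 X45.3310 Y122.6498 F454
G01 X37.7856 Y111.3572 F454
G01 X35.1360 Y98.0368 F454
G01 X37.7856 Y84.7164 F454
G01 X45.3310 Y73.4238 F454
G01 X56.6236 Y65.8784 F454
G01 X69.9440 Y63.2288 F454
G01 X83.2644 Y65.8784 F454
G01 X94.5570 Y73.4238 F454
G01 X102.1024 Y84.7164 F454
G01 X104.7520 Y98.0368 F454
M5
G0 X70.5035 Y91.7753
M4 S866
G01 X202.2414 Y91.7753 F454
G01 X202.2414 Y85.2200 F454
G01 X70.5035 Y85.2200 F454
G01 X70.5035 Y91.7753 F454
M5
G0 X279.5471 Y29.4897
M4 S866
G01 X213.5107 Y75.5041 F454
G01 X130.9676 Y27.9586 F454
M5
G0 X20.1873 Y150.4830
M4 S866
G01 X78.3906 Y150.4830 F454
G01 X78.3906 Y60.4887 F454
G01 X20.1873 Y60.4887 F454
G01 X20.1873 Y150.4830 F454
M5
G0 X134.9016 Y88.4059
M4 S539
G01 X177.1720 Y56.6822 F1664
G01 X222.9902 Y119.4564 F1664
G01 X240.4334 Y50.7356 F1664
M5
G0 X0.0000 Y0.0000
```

<svg xmlns="http://www.w3.org/2000/svg" width="316.3349mm" height="189.1993mm" viewBox="0 0 316.3349 189.1993">
  <polygon points="22.6617,62.9064 78.0967,76.8291 38.3218,117.8759" fill="none" stroke="#ff8800"/>
  <polygon points="104.7520,91.1625 102.1024,77.8421 94.5570,66.5495 83.2644,59.0041 69.9440,56.3545 56.6236,59.0041 45.3310,66.5495 37.7856,77.8421 35.1360,91.1625 37.7856,104.4829 45.3310,115.7755 56.6236,123.3209 69.9440,125.9705 83.2644,123.3209 94.5570,115.7755 102.1024,104.4829" fill="none" stroke="#ff8800"/>
  <polygon points="70.5035,97.4240 202.2414,97.4240 202.2414,103.9793 70.5035,103.9793" fill="none" stroke="#ff8800"/>
  <polyline points="279.5471,159.7096 213.5107,113.6952 130.9676,161.2407" fill="none" stroke="#ff8800"/>
  <polygon points="20.1873,38.7163 78.3906,38.7163 78.3906,128.7106 20.1873,128.7106" fill="none" stroke="#ff8800"/>
  <polyline points="134.9016,100.7934 177.1720,132.5171 222.9902,69.7429 240.4334,138.4637" fill="none" stroke="#008000"/>
</svg>

Each laser-on run becomes one SVG element. Flip Y back into SVG space with y_svg = 189.1993 − y_machine.

Run 1: S866 ⇒ cut layer `#ff8800`. The run returns to its start, so emit a `<polygon>` with points (Y-flipped): 22.6617,62.9064 78.0967,76.8291 38.3218,117.8759.

Run 2: the run's S866 means `#ff8800` (cut). The run returns to its start, so emit a `<polygon>` with points (Y-flipped): 104.7520,91.1625 102.1024,77.8421 94.5570,66.5495 83.2644,59.0041 69.9440,56.3545 56.6236,59.0041 45.3310,66.5495 37.7856,77.8421 35.1360,91.1625 37.7856,104.4829 45.3310,115.7755 56.6236,123.3209 69.9440,125.9705 83.2644,123.3209 94.5570,115.7755 102.1024,104.4829.

Run 3: the run's S866 means `#ff8800` (cut). The run returns to its start, so emit a `<polygon>` with points (Y-flipped): 70.5035,97.4240 202.2414,97.4240 202.2414,103.9793 70.5035,103.9793.

Run 4: S866 ⇒ cut layer `#ff8800`. The run is open, so emit a `<polyline>` with points (Y-flipped): 279.5471,159.7096 213.5107,113.6952 130.9676,161.2407.

Run 5: the run's S866 means `#ff8800` (cut). The run returns to its start, so emit a `<polygon>` with points (Y-flipped): 20.1873,38.7163 78.3906,38.7163 78.3906,128.7106 20.1873,128.7106.

Run 6: S539 ⇒ score layer `#008000`. The run is open, so emit a `<polyline>` with points (Y-flipped): 134.9016,100.7934 177.1720,132.5171 222.9902,69.7429 240.4334,138.4637.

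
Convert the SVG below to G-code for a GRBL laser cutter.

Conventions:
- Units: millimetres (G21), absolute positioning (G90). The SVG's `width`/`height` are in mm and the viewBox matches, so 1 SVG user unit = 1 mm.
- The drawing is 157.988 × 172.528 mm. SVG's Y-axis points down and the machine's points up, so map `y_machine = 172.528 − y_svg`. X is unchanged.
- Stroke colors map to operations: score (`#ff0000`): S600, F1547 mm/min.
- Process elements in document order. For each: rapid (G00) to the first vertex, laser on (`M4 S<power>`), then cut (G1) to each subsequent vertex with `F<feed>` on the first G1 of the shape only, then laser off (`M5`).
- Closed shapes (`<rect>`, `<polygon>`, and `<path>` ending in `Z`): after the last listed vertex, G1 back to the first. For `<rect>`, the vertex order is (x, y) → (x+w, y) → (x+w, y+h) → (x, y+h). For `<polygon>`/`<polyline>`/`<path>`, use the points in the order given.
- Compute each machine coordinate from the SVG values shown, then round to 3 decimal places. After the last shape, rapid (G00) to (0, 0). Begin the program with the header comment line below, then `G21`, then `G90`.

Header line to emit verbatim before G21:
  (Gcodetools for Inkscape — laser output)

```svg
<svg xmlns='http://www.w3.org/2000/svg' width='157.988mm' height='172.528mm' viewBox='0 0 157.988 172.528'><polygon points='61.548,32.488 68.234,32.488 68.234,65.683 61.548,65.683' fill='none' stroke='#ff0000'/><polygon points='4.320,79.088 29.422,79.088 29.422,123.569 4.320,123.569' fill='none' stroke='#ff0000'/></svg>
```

(Gcodetools for Inkscape — laser output)
G21
G90
G00 X61.548 Y140.040
M4 S600
G1 X68.234 Y140.040 F1547
G1 X68.234 Y106.845
G1 X61.548 Y106.845
G1 X61.548 Y140.040
M5
G00 X4.320 Y93.440
M4 S600
G1 X29.422 Y93.440 F1547
G1 X29.422 Y48.959
G1 X4.320 Y48.959
G1 X4.320 Y93.440
M5
G00 X0.000 Y0.000

Since the viewBox matches the mm dimensions, user units are millimetres directly. The only transform is the Y-flip y_m = 172.528 − y_svg.

Shape 1 is a rectangle drawn with `<polygon>`. Its stroke #ff0000 means score at S600, F1547. After flipping Y the toolpath is (61.548,140.040) → (68.234,140.040) → (68.234,106.845) → (61.548,106.845) → (61.548,140.040), returning to the start.

Shape 2 is a rectangle drawn with `<polygon>`. Its stroke #ff0000 means score at S600, F1547. After flipping Y the toolpath is (4.320,93.440) → (29.422,93.440) → (29.422,48.959) → (4.320,48.959) → (4.320,93.440), returning to the start.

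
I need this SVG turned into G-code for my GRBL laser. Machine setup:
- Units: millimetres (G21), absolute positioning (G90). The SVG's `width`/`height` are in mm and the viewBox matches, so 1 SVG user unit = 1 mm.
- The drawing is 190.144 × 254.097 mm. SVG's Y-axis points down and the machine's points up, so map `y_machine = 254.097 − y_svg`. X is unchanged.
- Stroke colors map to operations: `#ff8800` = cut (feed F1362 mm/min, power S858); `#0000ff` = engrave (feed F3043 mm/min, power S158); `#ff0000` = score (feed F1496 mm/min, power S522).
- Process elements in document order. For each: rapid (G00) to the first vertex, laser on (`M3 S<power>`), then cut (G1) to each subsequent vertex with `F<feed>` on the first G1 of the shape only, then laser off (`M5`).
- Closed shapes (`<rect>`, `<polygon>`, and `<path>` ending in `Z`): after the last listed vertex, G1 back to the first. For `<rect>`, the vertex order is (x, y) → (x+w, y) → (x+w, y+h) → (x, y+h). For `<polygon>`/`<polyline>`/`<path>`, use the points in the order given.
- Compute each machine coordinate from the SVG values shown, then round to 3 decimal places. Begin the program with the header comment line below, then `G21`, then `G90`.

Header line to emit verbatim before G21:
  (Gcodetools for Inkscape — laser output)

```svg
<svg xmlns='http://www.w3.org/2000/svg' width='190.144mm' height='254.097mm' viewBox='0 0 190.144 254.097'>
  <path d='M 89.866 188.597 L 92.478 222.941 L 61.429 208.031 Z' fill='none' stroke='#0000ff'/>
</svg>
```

(Gcodetools for Inkscape — laser output)
G21
G90
G00 X89.866 Y65.500
M3 S158
G1 X92.478 Y31.156 F3043
G1 X61.429 Y46.066
G1 X89.866 Y65.500
M5

viewBox `0 0 190.144 254.097` with mm width/height → 1 unit = 1 mm. Flip: y_m = 254.097 − y_svg.

**Shape 1** — `<path>` regular polygon, stroke `#0000ff` → engrave (S158, F3043). Machine vertices: (89.866,65.500) → (92.478,31.156) → (61.429,46.066) → (89.866,65.500). Closed: final G1 returns to the first vertex.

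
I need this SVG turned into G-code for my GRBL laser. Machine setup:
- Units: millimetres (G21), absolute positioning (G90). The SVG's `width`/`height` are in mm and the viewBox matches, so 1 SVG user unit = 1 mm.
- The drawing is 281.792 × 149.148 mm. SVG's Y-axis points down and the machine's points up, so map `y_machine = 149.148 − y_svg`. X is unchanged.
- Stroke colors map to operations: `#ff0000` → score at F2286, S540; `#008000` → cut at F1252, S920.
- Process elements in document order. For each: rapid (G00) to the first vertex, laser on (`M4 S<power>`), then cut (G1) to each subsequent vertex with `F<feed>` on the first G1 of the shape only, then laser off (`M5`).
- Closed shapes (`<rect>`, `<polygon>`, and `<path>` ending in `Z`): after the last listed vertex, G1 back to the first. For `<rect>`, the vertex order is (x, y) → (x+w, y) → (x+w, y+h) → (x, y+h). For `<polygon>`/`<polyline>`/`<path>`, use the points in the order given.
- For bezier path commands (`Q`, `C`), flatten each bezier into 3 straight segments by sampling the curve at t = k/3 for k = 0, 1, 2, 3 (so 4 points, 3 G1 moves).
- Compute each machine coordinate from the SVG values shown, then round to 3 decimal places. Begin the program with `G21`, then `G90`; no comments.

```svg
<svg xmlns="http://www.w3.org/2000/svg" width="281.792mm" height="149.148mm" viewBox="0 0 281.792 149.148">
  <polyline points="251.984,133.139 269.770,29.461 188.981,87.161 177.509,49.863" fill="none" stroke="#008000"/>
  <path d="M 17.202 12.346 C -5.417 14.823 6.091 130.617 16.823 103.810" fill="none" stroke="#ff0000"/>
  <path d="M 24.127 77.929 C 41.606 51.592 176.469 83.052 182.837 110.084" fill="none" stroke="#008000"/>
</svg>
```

G21
G90
G00 X251.984 Y16.009
M4 S920
G1 X269.770 Y119.687 F1252
G1 X188.981 Y61.987
G1 X177.509 Y99.285
M5
G00 X17.202 Y136.802
M4 S540
G1 X4.666 Y106.031 F2286
G1 X7.125 Y56.586
G1 X16.823 Y45.338
M5
G00 X24.127 Y71.219
M4 S920
G1 X71.627 Y80.595 F1252
G1 X142.744 Y65.267
G1 X182.837 Y39.064
M5

Since the viewBox matches the mm dimensions, user units are millimetres directly. The only transform is the Y-flip y_m = 149.148 − y_svg.

Shape 1 is a open polyline drawn with `<polyline>`. Its stroke #008000 means cut at S920, F1252. After flipping Y the toolpath is (251.984,16.009) → (269.770,119.687) → (188.981,61.987) → (177.509,99.285).

Shape 2 is a cubic bezier drawn with `<path>`. Its stroke #ff0000 means score at S540, F2286. After flipping Y the toolpath is (17.202,136.802) → (4.666,106.031) → (7.125,56.586) → (16.823,45.338).

Shape 3 is a cubic bezier drawn with `<path>`. Its stroke #008000 means cut at S920, F1252. After flipping Y the toolpath is (24.127,71.219) → (71.627,80.595) → (142.744,65.267) → (182.837,39.064).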